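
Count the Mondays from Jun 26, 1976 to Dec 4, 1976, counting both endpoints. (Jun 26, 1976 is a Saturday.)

Jun 26, 1976 is a Saturday; the first Monday on or after it is Jun 28, 1976 (2 days later).
From Jun 28, 1976 to Dec 4, 1976: 2 + 31 + 31 + 30 + 31 + 30 + 4 = 159 days (rest of Jun, Jul, Aug, Sep, Oct, Nov, Dec).
159 ÷ 7 = 22 full weeks with remainder 5, so 22 more Mondays after the first → 23.

23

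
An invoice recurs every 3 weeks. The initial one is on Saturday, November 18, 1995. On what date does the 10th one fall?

The 10th occurrence is 9 intervals after the first: 9 × 21 = 189 days after November 18, 1995.
November has 30 days — 12 days to the end of November leaves 177.
December has 31 days (146 left).
January has 31 days (115 left).
February has 29 days (86 left).
March has 31 days (55 left).
April has 30 days (25 left).
25 days into May → May 25, 1996.

May 25, 1996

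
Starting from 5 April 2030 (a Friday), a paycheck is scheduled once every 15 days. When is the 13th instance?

2 October 2030

The 13th occurrence is 12 intervals after the first: 12 × 15 = 180 days after 5 April 2030.
April has 30 days — 25 days to the end of April leaves 155.
May has 31 days (124 left).
June has 30 days (94 left).
July has 31 days (63 left).
August has 31 days (32 left).
September has 30 days (2 left).
2 days into October → 2 October 2030.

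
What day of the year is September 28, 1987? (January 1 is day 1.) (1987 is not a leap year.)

271

Days in months before September: 31 + 28 + 31 + 30 + 31 + 30 + 31 + 31 = 243.
Plus 28 days into September → day 271.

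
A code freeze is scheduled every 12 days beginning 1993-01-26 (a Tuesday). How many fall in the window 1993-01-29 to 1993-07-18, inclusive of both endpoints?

Occurrences land 12·i days after 1993-01-26 for i = 0, 1, 2, …
1993-01-29 is 3 days after the start; 3 ÷ 12 = 0 remainder 3; since the remainder is 3, round up to i = 1. First occurrence in the window: #2 on 1993-02-07 (1×12 = 12 days in).
1993-07-18 is 173 days after the start; 173 ÷ 12 = 14 remainder 5. Last occurrence in the window: #15 on 1993-07-13.
Occurrences #2 through #15: 14 in total.

14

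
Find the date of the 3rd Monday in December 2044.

2044-12-19

December 2044 begins on a Thursday, so the first Monday is December 5 (4 days later).
The 3rd Monday is 2 weeks later: 5 + 14 = 19.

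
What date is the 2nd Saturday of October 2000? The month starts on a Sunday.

2000-10-14

October 2000 begins on a Sunday, so the first Saturday is October 7 (6 days later).
The 2nd Saturday is 1 weeks later: 7 + 7 = 14.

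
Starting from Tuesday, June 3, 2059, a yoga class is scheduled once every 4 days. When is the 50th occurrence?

December 16, 2059

The 50th occurrence is 49 intervals after the first: 49 × 4 = 196 days after June 3, 2059.
June has 30 days — 27 days to the end of June leaves 169.
July has 31 days (138 left).
August has 31 days (107 left).
September has 30 days (77 left).
October has 31 days (46 left).
November has 30 days (16 left).
16 days into December → December 16, 2059.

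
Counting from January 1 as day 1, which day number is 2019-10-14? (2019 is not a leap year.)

287

Days in months before October: 31 + 28 + 31 + 30 + 31 + 30 + 31 + 31 + 30 = 273.
Plus 14 days into October → day 287.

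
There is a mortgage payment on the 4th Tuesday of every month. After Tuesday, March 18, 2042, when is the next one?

March 2042 starts on a Saturday; its first Tuesday is the 4th, so the 4th Tuesday is the 25th — March 25, 2042.
March 25, 2042 is after March 18, 2042, so that is the next one.

March 25, 2042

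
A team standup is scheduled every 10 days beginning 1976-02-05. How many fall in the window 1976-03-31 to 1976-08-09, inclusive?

Occurrences land 10·i days after 1976-02-05 for i = 0, 1, 2, …
1976-03-31 is 55 days after the start; 55 ÷ 10 = 5 remainder 5; since the remainder is 5, round up to i = 6. First occurrence in the window: #7 on 1976-04-05 (6×10 = 60 days in).
1976-08-09 is 186 days after the start; 186 ÷ 10 = 18 remainder 6. Last occurrence in the window: #19 on 1976-08-03.
Occurrences #7 through #19: 13 in total.

13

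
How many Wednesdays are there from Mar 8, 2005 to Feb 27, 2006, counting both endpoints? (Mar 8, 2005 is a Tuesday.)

51

Mar 8, 2005 is a Tuesday; the first Wednesday on or after it is Mar 9, 2005 (1 day later).
From Mar 9, 2005 to Feb 27, 2006: 297 + 58 = 355 days (rest of 2005, to Feb 27, 2006 in 2006).
355 ÷ 7 = 50 full weeks with remainder 5, so 50 more Wednesdays after the first → 51.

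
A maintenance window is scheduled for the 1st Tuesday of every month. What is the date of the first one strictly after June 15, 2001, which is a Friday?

July 3, 2001

June 2001 starts on a Friday, so its 1st Tuesday is June 5, 2001 (4 days in).
That is not after June 15, 2001, so look at July 2001.
July 2001 starts on a Sunday, so its 1st Tuesday is July 3, 2001 (2 days in).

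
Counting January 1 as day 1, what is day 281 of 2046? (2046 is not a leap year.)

January has 31 days (281 − 31 = 250 remain).
February has 28 days (250 − 28 = 222 remain).
March has 31 days (222 − 31 = 191 remain).
April has 30 days (191 − 30 = 161 remain).
May has 31 days (161 − 31 = 130 remain).
June has 30 days (130 − 30 = 100 remain).
July has 31 days (100 − 31 = 69 remain).
August has 31 days (69 − 31 = 38 remain).
September has 30 days (38 − 30 = 8 remain).
8 into October → October 8.

October 8, 2046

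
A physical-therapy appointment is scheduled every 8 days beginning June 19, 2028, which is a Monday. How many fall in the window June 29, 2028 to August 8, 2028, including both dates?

5

Occurrences land 8·i days after June 19, 2028 for i = 0, 1, 2, …
June 29, 2028 is 10 days after the start; 10 ÷ 8 = 1 remainder 2; since the remainder is 2, round up to i = 2. First occurrence in the window: #3 on July 5, 2028 (2×8 = 16 days in).
August 8, 2028 is 50 days after the start; 50 ÷ 8 = 6 remainder 2. Last occurrence in the window: #7 on August 6, 2028.
Occurrences #3 through #7: 5 in total.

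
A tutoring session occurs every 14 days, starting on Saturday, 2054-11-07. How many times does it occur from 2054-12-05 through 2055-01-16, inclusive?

4

Occurrences land 14·i days after 2054-11-07 for i = 0, 1, 2, …
2054-12-05 is 28 days after the start; 28 ÷ 14 = 2 remainder 0. First occurrence in the window: #3 on 2054-12-05 (2×14 = 28 days in).
2055-01-16 is 70 days after the start; 70 ÷ 14 = 5 remainder 0. Last occurrence in the window: #6 on 2055-01-16.
Occurrences #3 through #6: 4 in total.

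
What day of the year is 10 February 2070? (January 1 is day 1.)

Days in months before February: 31 = 31.
Plus 10 days into February → day 41.

41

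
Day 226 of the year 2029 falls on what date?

Aug 14, 2029

Jan has 31 days (226 − 31 = 195 remain).
Feb has 28 days (195 − 28 = 167 remain).
Mar has 31 days (167 − 31 = 136 remain).
Apr has 30 days (136 − 30 = 106 remain).
May has 31 days (106 − 31 = 75 remain).
Jun has 30 days (75 − 30 = 45 remain).
Jul has 31 days (45 − 31 = 14 remain).
14 into Aug → Aug 14.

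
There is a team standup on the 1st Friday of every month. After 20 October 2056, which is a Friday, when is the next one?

October 2056 starts on a Sunday, so its 1st Friday is 6 October 2056 (5 days in).
That is not after 20 October 2056, so look at November 2056.
November 2056 starts on a Wednesday, so its 1st Friday is 3 November 2056 (2 days in).

3 November 2056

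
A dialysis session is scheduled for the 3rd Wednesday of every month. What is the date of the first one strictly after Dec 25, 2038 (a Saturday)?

Jan 19, 2039

Dec 2038 starts on a Wednesday; its first Wednesday is the 1st, so the 3rd Wednesday is the 15th — Dec 15, 2038.
That is not after Dec 25, 2038, so look at Jan 2039.
Jan 2039 starts on a Saturday; its first Wednesday is the 5th, so the 3rd Wednesday is the 19th — Jan 19, 2039.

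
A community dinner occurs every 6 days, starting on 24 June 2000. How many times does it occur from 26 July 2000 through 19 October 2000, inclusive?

Occurrences land 6·i days after 24 June 2000 for i = 0, 1, 2, …
26 July 2000 is 32 days after the start; 32 ÷ 6 = 5 remainder 2; since the remainder is 2, round up to i = 6. First occurrence in the window: #7 on 30 July 2000 (6×6 = 36 days in).
19 October 2000 is 117 days after the start; 117 ÷ 6 = 19 remainder 3. Last occurrence in the window: #20 on 16 October 2000.
Occurrences #7 through #20: 14 in total.

14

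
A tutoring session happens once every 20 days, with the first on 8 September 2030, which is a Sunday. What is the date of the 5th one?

27 November 2030

The 5th occurrence is 4 intervals after the first: 4 × 20 = 80 days after 8 September 2030.
September has 30 days — 22 days to the end of September leaves 58.
October has 31 days (27 left).
27 days into November → 27 November 2030.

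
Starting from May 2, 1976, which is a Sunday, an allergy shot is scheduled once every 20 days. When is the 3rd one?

Jun 11, 1976

The 3rd occurrence is 2 intervals after the first: 2 × 20 = 40 days after May 2, 1976.
May has 31 days — 29 days to the end of May leaves 11.
11 days into Jun → Jun 11, 1976.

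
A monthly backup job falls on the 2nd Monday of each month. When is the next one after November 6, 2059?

November 10, 2059

November 2059 starts on a Saturday; its first Monday is the 3rd, so the 2nd Monday is the 10th — November 10, 2059.
November 10, 2059 is after November 6, 2059, so that is the next one.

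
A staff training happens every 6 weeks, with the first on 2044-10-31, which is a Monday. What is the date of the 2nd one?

2044-12-12

The 2nd occurrence is 1 interval after the first: 1 × 42 = 42 days after 2044-10-31.
October has 31 days — 0 days to the end of October leaves 42.
November has 30 days (12 left).
12 days into December → 2044-12-12.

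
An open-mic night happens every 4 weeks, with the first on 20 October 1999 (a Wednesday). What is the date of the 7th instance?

5 April 2000

The 7th occurrence is 6 intervals after the first: 6 × 28 = 168 days after 20 October 1999.
October has 31 days — 11 days to the end of October leaves 157.
November has 30 days (127 left).
December has 31 days (96 left).
January has 31 days (65 left).
February has 29 days (36 left).
March has 31 days (5 left).
5 days into April → 5 April 2000.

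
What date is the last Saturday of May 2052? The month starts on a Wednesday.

May 25, 2052

May 2052 begins on a Wednesday, so the first Saturday is May 4 (3 days later).
May 2052 has 31 days. Adding weeks: 4, 11, 18, 25 — the last one ≤ 31 is the 25th.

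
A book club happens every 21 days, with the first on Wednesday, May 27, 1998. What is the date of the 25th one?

The 25th occurrence is 24 intervals after the first: 24 × 21 = 504 days after May 27, 1998.
May has 31 days — 4 days to the end of May leaves 500.
From end of May to end of 1998 is 214 days (286 left).
January has 31 days (255 left).
February has 28 days (227 left).
March has 31 days (196 left).
April has 30 days (166 left).
May has 31 days (135 left).
June has 30 days (105 left).
July has 31 days (74 left).
August has 31 days (43 left).
September has 30 days (13 left).
13 days into October → October 13, 1999.

October 13, 1999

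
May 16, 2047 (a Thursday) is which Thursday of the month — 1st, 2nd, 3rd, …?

Day 16 falls in week ⌈16/7⌉ of the month.
Days 1–7 hold the 1st Thursday, 8–14 the 2nd, 15–21 the 3rd, 22–28 the 4th, 29–31 the 5th.
16 is in the range for the 3rd.

3rd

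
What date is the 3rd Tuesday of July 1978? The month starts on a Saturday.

July 1978 begins on a Saturday, so the first Tuesday is July 4 (3 days later).
The 3rd Tuesday is 2 weeks later: 4 + 14 = 18.

1978-07-18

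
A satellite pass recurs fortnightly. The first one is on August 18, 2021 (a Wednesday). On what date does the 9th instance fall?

The 9th occurrence is 8 intervals after the first: 8 × 14 = 112 days after August 18, 2021.
August has 31 days — 13 days to the end of August leaves 99.
September has 30 days (69 left).
October has 31 days (38 left).
November has 30 days (8 left).
8 days into December → December 8, 2021.

December 8, 2021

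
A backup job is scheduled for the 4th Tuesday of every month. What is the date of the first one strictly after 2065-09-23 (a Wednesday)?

2065-10-27

September 2065 starts on a Tuesday; its first Tuesday is the 1st, so the 4th Tuesday is the 22nd — 2065-09-22.
That is not after 2065-09-23, so look at October 2065.
October 2065 starts on a Thursday; its first Tuesday is the 6th, so the 4th Tuesday is the 27th — 2065-10-27.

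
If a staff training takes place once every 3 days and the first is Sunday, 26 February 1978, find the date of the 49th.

20 July 1978

The 49th occurrence is 48 intervals after the first: 48 × 3 = 144 days after 26 February 1978.
February has 28 days — 2 days to the end of February leaves 142.
March has 31 days (111 left).
April has 30 days (81 left).
May has 31 days (50 left).
June has 30 days (20 left).
20 days into July → 20 July 1978.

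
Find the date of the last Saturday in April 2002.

2002-04-27

April 2002 begins on a Monday, so the first Saturday is April 6 (5 days later).
April 2002 has 30 days. Adding weeks: 6, 13, 20, 27 — the last one ≤ 30 is the 27th.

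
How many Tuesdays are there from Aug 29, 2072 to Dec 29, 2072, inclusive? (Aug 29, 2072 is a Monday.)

Aug 29, 2072 is a Monday; the first Tuesday on or after it is Aug 30, 2072 (1 day later).
From Aug 30, 2072 to Dec 29, 2072: 1 + 30 + 31 + 30 + 29 = 121 days (rest of Aug, Sep, Oct, Nov, Dec).
121 ÷ 7 = 17 full weeks with remainder 2, so 17 more Tuesdays after the first → 18.

18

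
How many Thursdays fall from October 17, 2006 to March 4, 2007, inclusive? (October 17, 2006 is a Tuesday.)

20

October 17, 2006 is a Tuesday; the first Thursday on or after it is October 19, 2006 (2 days later).
From October 19, 2006 to March 4, 2007: 12 + 30 + 31 + 31 + 28 + 4 = 136 days (rest of October, November, December, January, February, March).
136 ÷ 7 = 19 full weeks with remainder 3, so 19 more Thursdays after the first → 20.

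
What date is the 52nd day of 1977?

Feb 21, 1977

Jan has 31 days (52 − 31 = 21 remain).
21 into Feb → Feb 21.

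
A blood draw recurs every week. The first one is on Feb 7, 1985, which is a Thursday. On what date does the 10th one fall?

The 10th occurrence is 9 intervals after the first: 9 × 7 = 63 days after Feb 7, 1985.
Feb has 28 days — 21 days to the end of Feb leaves 42.
Mar has 31 days (11 left).
11 days into Apr → Apr 11, 1985.

Apr 11, 1985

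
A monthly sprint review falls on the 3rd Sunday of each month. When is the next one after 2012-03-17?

2012-03-18

March 2012 starts on a Thursday; its first Sunday is the 4th, so the 3rd Sunday is the 18th — 2012-03-18.
2012-03-18 is after 2012-03-17, so that is the next one.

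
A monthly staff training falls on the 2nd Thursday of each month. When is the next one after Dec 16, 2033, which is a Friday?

Dec 2033 starts on a Thursday; its first Thursday is the 1st, so the 2nd Thursday is the 8th — Dec 8, 2033.
That is not after Dec 16, 2033, so look at Jan 2034.
Jan 2034 starts on a Sunday; its first Thursday is the 5th, so the 2nd Thursday is the 12th — Jan 12, 2034.

Jan 12, 2034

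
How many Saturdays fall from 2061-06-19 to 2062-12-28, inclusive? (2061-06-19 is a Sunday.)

2061-06-19 is a Sunday; the first Saturday on or after it is 2061-06-25 (6 days later).
From 2061-06-25 to 2062-12-28: 189 + 362 = 551 days (rest of 2061, to 2062-12-28 in 2062).
551 ÷ 7 = 78 full weeks with remainder 5, so 78 more Saturdays after the first → 79.

79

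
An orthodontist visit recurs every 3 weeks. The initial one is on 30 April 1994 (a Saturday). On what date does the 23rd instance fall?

The 23rd occurrence is 22 intervals after the first: 22 × 21 = 462 days after 30 April 1994.
April has 30 days — 0 days to the end of April leaves 462.
From end of April to end of 1994 is 245 days (217 left).
January has 31 days (186 left).
February has 28 days (158 left).
March has 31 days (127 left).
April has 30 days (97 left).
May has 31 days (66 left).
June has 30 days (36 left).
July has 31 days (5 left).
5 days into August → 5 August 1995.

5 August 1995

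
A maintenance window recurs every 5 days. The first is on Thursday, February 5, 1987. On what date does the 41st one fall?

The 41st occurrence is 40 intervals after the first: 40 × 5 = 200 days after February 5, 1987.
February has 28 days — 23 days to the end of February leaves 177.
March has 31 days (146 left).
April has 30 days (116 left).
May has 31 days (85 left).
June has 30 days (55 left).
July has 31 days (24 left).
24 days into August → August 24, 1987.

August 24, 1987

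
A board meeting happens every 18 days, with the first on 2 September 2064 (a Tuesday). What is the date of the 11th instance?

1 March 2065

The 11th occurrence is 10 intervals after the first: 10 × 18 = 180 days after 2 September 2064.
September has 30 days — 28 days to the end of September leaves 152.
October has 31 days (121 left).
November has 30 days (91 left).
December has 31 days (60 left).
January has 31 days (29 left).
February has 28 days (1 left).
1 day into March → 1 March 2065.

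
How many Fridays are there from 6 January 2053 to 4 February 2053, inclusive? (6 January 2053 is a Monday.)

4

6 January 2053 is a Monday; the first Friday on or after it is 10 January 2053 (4 days later).
From 10 January 2053 to 4 February 2053: 21 + 4 = 25 days (rest of January, February).
25 ÷ 7 = 3 full weeks with remainder 4, so 3 more Fridays after the first → 4.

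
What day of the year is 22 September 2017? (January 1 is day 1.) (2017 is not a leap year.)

Days in months before September: 31 + 28 + 31 + 30 + 31 + 30 + 31 + 31 = 243.
Plus 22 days into September → day 265.

265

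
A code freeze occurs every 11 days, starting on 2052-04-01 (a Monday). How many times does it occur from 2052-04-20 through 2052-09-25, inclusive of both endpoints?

Occurrences land 11·i days after 2052-04-01 for i = 0, 1, 2, …
2052-04-20 is 19 days after the start; 19 ÷ 11 = 1 remainder 8; since the remainder is 8, round up to i = 2. First occurrence in the window: #3 on 2052-04-23 (2×11 = 22 days in).
2052-09-25 is 177 days after the start; 177 ÷ 11 = 16 remainder 1. Last occurrence in the window: #17 on 2052-09-24.
Occurrences #3 through #17: 15 in total.

15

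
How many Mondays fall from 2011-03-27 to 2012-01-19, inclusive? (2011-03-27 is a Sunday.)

2011-03-27 is a Sunday; the first Monday on or after it is 2011-03-28 (1 day later).
From 2011-03-28 to 2012-01-19: 3 + 30 + 31 + 30 + 31 + 31 + 30 + 31 + 30 + 31 + 19 = 297 days (rest of March, April, May, June, July, August, September, October, November, December, January).
297 ÷ 7 = 42 full weeks with remainder 3, so 42 more Mondays after the first → 43.

43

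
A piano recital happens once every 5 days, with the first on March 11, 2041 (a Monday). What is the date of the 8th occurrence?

The 8th occurrence is 7 intervals after the first: 7 × 5 = 35 days after March 11, 2041.
March has 31 days — 20 days to the end of March leaves 15.
15 days into April → April 15, 2041.

April 15, 2041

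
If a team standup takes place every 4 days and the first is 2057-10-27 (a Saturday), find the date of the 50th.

The 50th occurrence is 49 intervals after the first: 49 × 4 = 196 days after 2057-10-27.
October has 31 days — 4 days to the end of October leaves 192.
November has 30 days (162 left).
December has 31 days (131 left).
January has 31 days (100 left).
February has 28 days (72 left).
March has 31 days (41 left).
April has 30 days (11 left).
11 days into May → 2058-05-11.

2058-05-11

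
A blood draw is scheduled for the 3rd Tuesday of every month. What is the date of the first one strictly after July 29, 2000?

July 2000 starts on a Saturday; its first Tuesday is the 4th, so the 3rd Tuesday is the 18th — July 18, 2000.
That is not after July 29, 2000, so look at August 2000.
August 2000 starts on a Tuesday; its first Tuesday is the 1st, so the 3rd Tuesday is the 15th — August 15, 2000.

August 15, 2000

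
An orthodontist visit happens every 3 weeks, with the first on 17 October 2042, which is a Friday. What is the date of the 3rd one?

28 November 2042

The 3rd occurrence is 2 intervals after the first: 2 × 21 = 42 days after 17 October 2042.
October has 31 days — 14 days to the end of October leaves 28.
28 days into November → 28 November 2042.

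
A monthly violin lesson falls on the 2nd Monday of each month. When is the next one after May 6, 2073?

May 8, 2073

May 2073 starts on a Monday; its first Monday is the 1st, so the 2nd Monday is the 8th — May 8, 2073.
May 8, 2073 is after May 6, 2073, so that is the next one.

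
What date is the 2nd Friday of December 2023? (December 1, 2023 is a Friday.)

December 2023 begins on a Friday, so the first Friday is December 1.
The 2nd Friday is 1 weeks later: 1 + 7 = 8.

2023-12-08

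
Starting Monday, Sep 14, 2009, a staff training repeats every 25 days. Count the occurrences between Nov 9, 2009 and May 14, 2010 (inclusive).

7

Occurrences land 25·i days after Sep 14, 2009 for i = 0, 1, 2, …
Nov 9, 2009 is 56 days after the start; 56 ÷ 25 = 2 remainder 6; since the remainder is 6, round up to i = 3. First occurrence in the window: #4 on Nov 28, 2009 (3×25 = 75 days in).
May 14, 2010 is 242 days after the start; 242 ÷ 25 = 9 remainder 17. Last occurrence in the window: #10 on Apr 27, 2010.
Occurrences #4 through #10: 7 in total.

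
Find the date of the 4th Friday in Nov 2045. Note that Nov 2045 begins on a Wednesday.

Nov 24, 2045

Nov 2045 begins on a Wednesday, so the first Friday is Nov 3 (2 days later).
The 4th Friday is 3 weeks later: 3 + 21 = 24.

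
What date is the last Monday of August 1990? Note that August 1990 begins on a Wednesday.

August 27, 1990

August 1990 begins on a Wednesday, so the first Monday is August 6 (5 days later).
August 1990 has 31 days. Adding weeks: 6, 13, 20, 27 — the last one ≤ 31 is the 27th.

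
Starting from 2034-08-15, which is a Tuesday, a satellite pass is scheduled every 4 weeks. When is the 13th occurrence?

2035-07-17

The 13th occurrence is 12 intervals after the first: 12 × 28 = 336 days after 2034-08-15.
August has 31 days — 16 days to the end of August leaves 320.
September has 30 days (290 left).
October has 31 days (259 left).
November has 30 days (229 left).
December has 31 days (198 left).
January has 31 days (167 left).
February has 28 days (139 left).
March has 31 days (108 left).
April has 30 days (78 left).
May has 31 days (47 left).
June has 30 days (17 left).
17 days into July → 2035-07-17.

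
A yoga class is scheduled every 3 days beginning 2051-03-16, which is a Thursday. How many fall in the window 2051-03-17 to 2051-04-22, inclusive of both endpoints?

12

Occurrences land 3·i days after 2051-03-16 for i = 0, 1, 2, …
2051-03-17 is 1 day after the start; 1 ÷ 3 = 0 remainder 1; since the remainder is 1, round up to i = 1. First occurrence in the window: #2 on 2051-03-19 (1×3 = 3 days in).
2051-04-22 is 37 days after the start; 37 ÷ 3 = 12 remainder 1. Last occurrence in the window: #13 on 2051-04-21.
Occurrences #2 through #13: 12 in total.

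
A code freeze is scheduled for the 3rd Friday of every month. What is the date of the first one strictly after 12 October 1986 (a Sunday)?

17 October 1986

October 1986 starts on a Wednesday; its first Friday is the 3rd, so the 3rd Friday is the 17th — 17 October 1986.
17 October 1986 is after 12 October 1986, so that is the next one.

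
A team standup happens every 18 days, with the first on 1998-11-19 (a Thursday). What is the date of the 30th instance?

2000-04-24

The 30th occurrence is 29 intervals after the first: 29 × 18 = 522 days after 1998-11-19.
November has 30 days — 11 days to the end of November leaves 511.
From end of November to end of 1998 is 31 days (480 left).
1999 has 365 days (115 left).
January has 31 days (84 left).
February has 29 days (55 left).
March has 31 days (24 left).
24 days into April → 2000-04-24.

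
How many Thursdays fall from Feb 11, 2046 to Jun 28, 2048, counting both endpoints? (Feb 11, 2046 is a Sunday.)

Feb 11, 2046 is a Sunday; the first Thursday on or after it is Feb 15, 2046 (4 days later).
From Feb 15, 2046 to Jun 28, 2048: 319 + 365 + 180 = 864 days (rest of 2046, 2047, to Jun 28, 2048 in 2048).
864 ÷ 7 = 123 full weeks with remainder 3, so 123 more Thursdays after the first → 124.

124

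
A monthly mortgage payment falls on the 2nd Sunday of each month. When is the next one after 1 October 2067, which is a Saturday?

9 October 2067

October 2067 starts on a Saturday; its first Sunday is the 2nd, so the 2nd Sunday is the 9th — 9 October 2067.
9 October 2067 is after 1 October 2067, so that is the next one.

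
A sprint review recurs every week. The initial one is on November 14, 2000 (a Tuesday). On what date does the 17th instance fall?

The 17th occurrence is 16 intervals after the first: 16 × 7 = 112 days after November 14, 2000.
November has 30 days — 16 days to the end of November leaves 96.
December has 31 days (65 left).
January has 31 days (34 left).
February has 28 days (6 left).
6 days into March → March 6, 2001.

March 6, 2001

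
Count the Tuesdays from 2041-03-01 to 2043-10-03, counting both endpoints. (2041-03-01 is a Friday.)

135

2041-03-01 is a Friday; the first Tuesday on or after it is 2041-03-05 (4 days later).
From 2041-03-05 to 2043-10-03: 301 + 365 + 276 = 942 days (rest of 2041, 2042, to 2043-10-03 in 2043).
942 ÷ 7 = 134 full weeks with remainder 4, so 134 more Tuesdays after the first → 135.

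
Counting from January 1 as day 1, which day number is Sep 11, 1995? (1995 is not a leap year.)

Days in months before Sep: 31 + 28 + 31 + 30 + 31 + 30 + 31 + 31 = 243.
Plus 11 days into Sep → day 254.

254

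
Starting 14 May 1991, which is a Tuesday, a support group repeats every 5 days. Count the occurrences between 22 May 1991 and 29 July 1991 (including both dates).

Occurrences land 5·i days after 14 May 1991 for i = 0, 1, 2, …
22 May 1991 is 8 days after the start; 8 ÷ 5 = 1 remainder 3; since the remainder is 3, round up to i = 2. First occurrence in the window: #3 on 24 May 1991 (2×5 = 10 days in).
29 July 1991 is 76 days after the start; 76 ÷ 5 = 15 remainder 1. Last occurrence in the window: #16 on 28 July 1991.
Occurrences #3 through #16: 14 in total.

14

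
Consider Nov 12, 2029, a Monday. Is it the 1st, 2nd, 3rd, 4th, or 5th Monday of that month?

2nd

Day 12 falls in week ⌈12/7⌉ of the month.
Days 1–7 hold the 1st Monday, 8–14 the 2nd, 15–21 the 3rd, 22–28 the 4th, 29–31 the 5th.
12 is in the range for the 2nd.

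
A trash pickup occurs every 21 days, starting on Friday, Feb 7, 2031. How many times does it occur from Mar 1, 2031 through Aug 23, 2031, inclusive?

Occurrences land 21·i days after Feb 7, 2031 for i = 0, 1, 2, …
Mar 1, 2031 is 22 days after the start; 22 ÷ 21 = 1 remainder 1; since the remainder is 1, round up to i = 2. First occurrence in the window: #3 on Mar 21, 2031 (2×21 = 42 days in).
Aug 23, 2031 is 197 days after the start; 197 ÷ 21 = 9 remainder 8. Last occurrence in the window: #10 on Aug 15, 2031.
Occurrences #3 through #10: 8 in total.

8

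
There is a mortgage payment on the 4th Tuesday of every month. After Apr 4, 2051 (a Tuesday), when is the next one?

Apr 2051 starts on a Saturday; its first Tuesday is the 4th, so the 4th Tuesday is the 25th — Apr 25, 2051.
Apr 25, 2051 is after Apr 4, 2051, so that is the next one.

Apr 25, 2051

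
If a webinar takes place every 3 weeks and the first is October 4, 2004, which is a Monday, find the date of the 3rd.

November 15, 2004

The 3rd occurrence is 2 intervals after the first: 2 × 21 = 42 days after October 4, 2004.
October has 31 days — 27 days to the end of October leaves 15.
15 days into November → November 15, 2004.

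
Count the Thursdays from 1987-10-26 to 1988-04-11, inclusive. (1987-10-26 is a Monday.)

1987-10-26 is a Monday; the first Thursday on or after it is 1987-10-29 (3 days later).
From 1987-10-29 to 1988-04-11: 2 + 30 + 31 + 31 + 29 + 31 + 11 = 165 days (rest of October, November, December, January, February, March, April).
165 ÷ 7 = 23 full weeks with remainder 4, so 23 more Thursdays after the first → 24.

24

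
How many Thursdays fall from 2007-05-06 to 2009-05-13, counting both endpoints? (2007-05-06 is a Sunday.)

105

2007-05-06 is a Sunday; the first Thursday on or after it is 2007-05-10 (4 days later).
From 2007-05-10 to 2009-05-13: 235 + 366 + 133 = 734 days (rest of 2007, 2008, to 2009-05-13 in 2009).
734 ÷ 7 = 104 full weeks with remainder 6, so 104 more Thursdays after the first → 105.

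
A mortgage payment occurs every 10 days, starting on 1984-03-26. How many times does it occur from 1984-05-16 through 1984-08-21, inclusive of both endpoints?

Occurrences land 10·i days after 1984-03-26 for i = 0, 1, 2, …
1984-05-16 is 51 days after the start; 51 ÷ 10 = 5 remainder 1; since the remainder is 1, round up to i = 6. First occurrence in the window: #7 on 1984-05-25 (6×10 = 60 days in).
1984-08-21 is 148 days after the start; 148 ÷ 10 = 14 remainder 8. Last occurrence in the window: #15 on 1984-08-13.
Occurrences #7 through #15: 9 in total.

9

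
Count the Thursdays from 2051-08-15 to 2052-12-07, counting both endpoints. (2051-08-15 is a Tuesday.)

69

2051-08-15 is a Tuesday; the first Thursday on or after it is 2051-08-17 (2 days later).
From 2051-08-17 to 2052-12-07: 136 + 342 = 478 days (rest of 2051, to 2052-12-07 in 2052).
478 ÷ 7 = 68 full weeks with remainder 2, so 68 more Thursdays after the first → 69.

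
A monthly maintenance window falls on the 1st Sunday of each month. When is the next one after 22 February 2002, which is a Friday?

February 2002 starts on a Friday, so its 1st Sunday is 3 February 2002 (2 days in).
That is not after 22 February 2002, so look at March 2002.
March 2002 starts on a Friday, so its 1st Sunday is 3 March 2002 (2 days in).

3 March 2002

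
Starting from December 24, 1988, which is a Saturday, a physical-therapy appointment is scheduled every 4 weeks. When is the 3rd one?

February 18, 1989

The 3rd occurrence is 2 intervals after the first: 2 × 28 = 56 days after December 24, 1988.
December has 31 days — 7 days to the end of December leaves 49.
January has 31 days (18 left).
18 days into February → February 18, 1989.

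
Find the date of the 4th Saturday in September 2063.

2063-09-22

September 2063 begins on a Saturday, so the first Saturday is September 1.
The 4th Saturday is 3 weeks later: 1 + 21 = 22.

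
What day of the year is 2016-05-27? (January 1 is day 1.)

148

Days in months before May: 31 + 29 + 31 + 30 = 121.
Plus 27 days into May → day 148.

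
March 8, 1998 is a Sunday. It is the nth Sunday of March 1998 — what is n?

Day 8 falls in week ⌈8/7⌉ of the month.
Days 1–7 hold the 1st Sunday, 8–14 the 2nd, 15–21 the 3rd, 22–28 the 4th, 29–31 the 5th.
8 is in the range for the 2nd.

2nd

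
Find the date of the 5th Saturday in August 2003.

August 30, 2003

August 2003 begins on a Friday, so the first Saturday is August 2 (1 day later).
The 5th Saturday is 4 weeks later: 2 + 28 = 30.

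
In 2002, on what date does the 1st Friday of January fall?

4 January 2002

January 2002 begins on a Tuesday, so the first Friday is January 4 (3 days later).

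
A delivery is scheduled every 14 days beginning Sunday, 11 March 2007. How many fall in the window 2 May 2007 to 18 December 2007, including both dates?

Occurrences land 14·i days after 11 March 2007 for i = 0, 1, 2, …
2 May 2007 is 52 days after the start; 52 ÷ 14 = 3 remainder 10; since the remainder is 10, round up to i = 4. First occurrence in the window: #5 on 6 May 2007 (4×14 = 56 days in).
18 December 2007 is 282 days after the start; 282 ÷ 14 = 20 remainder 2. Last occurrence in the window: #21 on 16 December 2007.
Occurrences #5 through #21: 17 in total.

17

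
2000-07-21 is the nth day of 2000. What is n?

203

Days in months before July: 31 + 29 + 31 + 30 + 31 + 30 = 182.
Plus 21 days into July → day 203.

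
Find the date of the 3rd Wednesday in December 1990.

The first Wednesday of December 1990 is December 5.
The 3rd Wednesday is 2 weeks later: 5 + 14 = 19.

1990-12-19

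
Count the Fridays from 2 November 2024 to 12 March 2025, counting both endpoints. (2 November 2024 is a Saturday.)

2 November 2024 is a Saturday; the first Friday on or after it is 8 November 2024 (6 days later).
From 8 November 2024 to 12 March 2025: 22 + 31 + 31 + 28 + 12 = 124 days (rest of November, December, January, February, March).
124 ÷ 7 = 17 full weeks with remainder 5, so 17 more Fridays after the first → 18.

18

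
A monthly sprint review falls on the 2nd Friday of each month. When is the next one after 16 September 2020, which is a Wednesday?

September 2020 starts on a Tuesday; its first Friday is the 4th, so the 2nd Friday is the 11th — 11 September 2020.
That is not after 16 September 2020, so look at October 2020.
October 2020 starts on a Thursday; its first Friday is the 2nd, so the 2nd Friday is the 9th — 9 October 2020.

9 October 2020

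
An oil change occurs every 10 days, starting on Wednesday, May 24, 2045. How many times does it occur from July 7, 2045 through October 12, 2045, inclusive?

Occurrences land 10·i days after May 24, 2045 for i = 0, 1, 2, …
July 7, 2045 is 44 days after the start; 44 ÷ 10 = 4 remainder 4; since the remainder is 4, round up to i = 5. First occurrence in the window: #6 on July 13, 2045 (5×10 = 50 days in).
October 12, 2045 is 141 days after the start; 141 ÷ 10 = 14 remainder 1. Last occurrence in the window: #15 on October 11, 2045.
Occurrences #6 through #15: 10 in total.

10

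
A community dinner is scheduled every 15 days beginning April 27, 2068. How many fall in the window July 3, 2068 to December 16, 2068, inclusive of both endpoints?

Occurrences land 15·i days after April 27, 2068 for i = 0, 1, 2, …
July 3, 2068 is 67 days after the start; 67 ÷ 15 = 4 remainder 7; since the remainder is 7, round up to i = 5. First occurrence in the window: #6 on July 11, 2068 (5×15 = 75 days in).
December 16, 2068 is 233 days after the start; 233 ÷ 15 = 15 remainder 8. Last occurrence in the window: #16 on December 8, 2068.
Occurrences #6 through #16: 11 in total.

11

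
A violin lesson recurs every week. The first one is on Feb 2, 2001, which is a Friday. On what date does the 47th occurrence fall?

Dec 21, 2001

The 47th occurrence is 46 intervals after the first: 46 × 7 = 322 days after Feb 2, 2001.
Feb has 28 days — 26 days to the end of Feb leaves 296.
Mar has 31 days (265 left).
Apr has 30 days (235 left).
May has 31 days (204 left).
Jun has 30 days (174 left).
Jul has 31 days (143 left).
Aug has 31 days (112 left).
Sep has 30 days (82 left).
Oct has 31 days (51 left).
Nov has 30 days (21 left).
21 days into Dec → Dec 21, 2001.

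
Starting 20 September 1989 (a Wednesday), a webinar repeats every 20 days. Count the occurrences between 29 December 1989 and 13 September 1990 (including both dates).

13

Occurrences land 20·i days after 20 September 1989 for i = 0, 1, 2, …
29 December 1989 is 100 days after the start; 100 ÷ 20 = 5 remainder 0. First occurrence in the window: #6 on 29 December 1989 (5×20 = 100 days in).
13 September 1990 is 358 days after the start; 358 ÷ 20 = 17 remainder 18. Last occurrence in the window: #18 on 26 August 1990.
Occurrences #6 through #18: 13 in total.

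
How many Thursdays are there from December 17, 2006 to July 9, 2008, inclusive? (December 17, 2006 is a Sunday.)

81

December 17, 2006 is a Sunday; the first Thursday on or after it is December 21, 2006 (4 days later).
From December 21, 2006 to July 9, 2008: 10 + 365 + 191 = 566 days (rest of 2006, 2007, to July 9, 2008 in 2008).
566 ÷ 7 = 80 full weeks with remainder 6, so 80 more Thursdays after the first → 81.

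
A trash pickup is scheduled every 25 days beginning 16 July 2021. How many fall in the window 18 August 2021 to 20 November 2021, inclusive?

4

Occurrences land 25·i days after 16 July 2021 for i = 0, 1, 2, …
18 August 2021 is 33 days after the start; 33 ÷ 25 = 1 remainder 8; since the remainder is 8, round up to i = 2. First occurrence in the window: #3 on 4 September 2021 (2×25 = 50 days in).
20 November 2021 is 127 days after the start; 127 ÷ 25 = 5 remainder 2. Last occurrence in the window: #6 on 18 November 2021.
Occurrences #3 through #6: 4 in total.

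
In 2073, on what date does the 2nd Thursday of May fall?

11 May 2073

The first Thursday of May 2073 is May 4.
The 2nd Thursday is 1 weeks later: 4 + 7 = 11.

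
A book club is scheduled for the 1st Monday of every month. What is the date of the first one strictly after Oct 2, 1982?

Oct 4, 1982

Oct 1982 starts on a Friday, so its 1st Monday is Oct 4, 1982 (3 days in).
Oct 4, 1982 is after Oct 2, 1982, so that is the next one.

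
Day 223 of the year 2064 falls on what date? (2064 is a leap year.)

2064-08-10

January has 31 days (223 − 31 = 192 remain).
February has 29 days (192 − 29 = 163 remain).
March has 31 days (163 − 31 = 132 remain).
April has 30 days (132 − 30 = 102 remain).
May has 31 days (102 − 31 = 71 remain).
June has 30 days (71 − 30 = 41 remain).
July has 31 days (41 − 31 = 10 remain).
10 into August → August 10.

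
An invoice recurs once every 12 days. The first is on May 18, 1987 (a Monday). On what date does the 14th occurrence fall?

Oct 21, 1987

The 14th occurrence is 13 intervals after the first: 13 × 12 = 156 days after May 18, 1987.
May has 31 days — 13 days to the end of May leaves 143.
Jun has 30 days (113 left).
Jul has 31 days (82 left).
Aug has 31 days (51 left).
Sep has 30 days (21 left).
21 days into Oct → Oct 21, 1987.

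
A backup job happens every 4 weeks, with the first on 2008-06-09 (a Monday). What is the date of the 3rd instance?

2008-08-04

The 3rd occurrence is 2 intervals after the first: 2 × 28 = 56 days after 2008-06-09.
June has 30 days — 21 days to the end of June leaves 35.
July has 31 days (4 left).
4 days into August → 2008-08-04.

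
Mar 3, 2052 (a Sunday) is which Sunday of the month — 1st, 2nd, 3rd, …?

1st

Day 3 falls in week ⌈3/7⌉ of the month.
Days 1–7 hold the 1st Sunday, 8–14 the 2nd, 15–21 the 3rd, 22–28 the 4th, 29–31 the 5th.
3 is in the range for the 1st.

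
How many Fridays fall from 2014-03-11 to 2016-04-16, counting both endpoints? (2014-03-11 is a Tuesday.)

110

2014-03-11 is a Tuesday; the first Friday on or after it is 2014-03-14 (3 days later).
From 2014-03-14 to 2016-04-16: 292 + 365 + 107 = 764 days (rest of 2014, 2015, to 2016-04-16 in 2016).
764 ÷ 7 = 109 full weeks with remainder 1, so 109 more Fridays after the first → 110.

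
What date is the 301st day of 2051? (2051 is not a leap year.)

January has 31 days (301 − 31 = 270 remain).
February has 28 days (270 − 28 = 242 remain).
March has 31 days (242 − 31 = 211 remain).
April has 30 days (211 − 30 = 181 remain).
May has 31 days (181 − 31 = 150 remain).
June has 30 days (150 − 30 = 120 remain).
July has 31 days (120 − 31 = 89 remain).
August has 31 days (89 − 31 = 58 remain).
September has 30 days (58 − 30 = 28 remain).
28 into October → October 28.

28 October 2051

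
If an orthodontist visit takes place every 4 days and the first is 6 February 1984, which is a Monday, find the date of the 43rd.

The 43rd occurrence is 42 intervals after the first: 42 × 4 = 168 days after 6 February 1984.
February has 29 days — 23 days to the end of February leaves 145.
March has 31 days (114 left).
April has 30 days (84 left).
May has 31 days (53 left).
June has 30 days (23 left).
23 days into July → 23 July 1984.

23 July 1984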